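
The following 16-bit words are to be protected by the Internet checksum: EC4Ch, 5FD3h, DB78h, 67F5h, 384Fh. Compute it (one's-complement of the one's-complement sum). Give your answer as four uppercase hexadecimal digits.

3822

One's-complement addition (fold any carry out of bit 15 back into bit 0):
  0xEC4C + 0x5FD3 = 0x14C1F → wrap carry → 0x4C20
  0x4C20 + 0xDB78 = 0x12798 → wrap carry → 0x2799
  0x2799 + 0x67F5 = 0x08F8E
  0x8F8E + 0x384F = 0x0C7DD
One's-complement sum = 0xC7DD.
Checksum = ~0xC7DD & 0xFFFF = 0x3822.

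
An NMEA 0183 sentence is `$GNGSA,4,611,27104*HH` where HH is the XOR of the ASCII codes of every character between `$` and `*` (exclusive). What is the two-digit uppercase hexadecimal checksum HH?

42

XOR the ASCII codes of the payload characters:
  'G' = 0x47 → acc = 0x47
  'N' = 0x4E → acc = 0x09
  'G' = 0x47 → acc = 0x4E
  'S' = 0x53 → acc = 0x1D
  'A' = 0x41 → acc = 0x5C
  ',' = 0x2C → acc = 0x70
  '4' = 0x34 → acc = 0x44
  ',' = 0x2C → acc = 0x68
  '6' = 0x36 → acc = 0x5E
  '1' = 0x31 → acc = 0x6F
  '1' = 0x31 → acc = 0x5E
  ',' = 0x2C → acc = 0x72
  '2' = 0x32 → acc = 0x40
  '7' = 0x37 → acc = 0x77
  '1' = 0x31 → acc = 0x46
  '0' = 0x30 → acc = 0x76
  '4' = 0x34 → acc = 0x42
Checksum = 0x42.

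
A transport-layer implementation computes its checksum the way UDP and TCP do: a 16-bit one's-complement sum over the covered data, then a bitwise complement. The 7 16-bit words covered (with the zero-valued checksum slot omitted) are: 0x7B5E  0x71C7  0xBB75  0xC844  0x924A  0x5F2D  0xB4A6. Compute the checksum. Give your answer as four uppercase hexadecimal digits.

E900

One's-complement addition (fold any carry out of bit 15 back into bit 0):
  0x7B5E + 0x71C7 = 0x0ED25
  0xED25 + 0xBB75 = 0x1A89A → wrap carry → 0xA89B
  0xA89B + 0xC844 = 0x170DF → wrap carry → 0x70E0
  0x70E0 + 0x924A = 0x1032A → wrap carry → 0x032B
  0x032B + 0x5F2D = 0x06258
  0x6258 + 0xB4A6 = 0x116FE → wrap carry → 0x16FF
One's-complement sum = 0x16FF.
Checksum = ~0x16FF & 0xFFFF = 0xE900.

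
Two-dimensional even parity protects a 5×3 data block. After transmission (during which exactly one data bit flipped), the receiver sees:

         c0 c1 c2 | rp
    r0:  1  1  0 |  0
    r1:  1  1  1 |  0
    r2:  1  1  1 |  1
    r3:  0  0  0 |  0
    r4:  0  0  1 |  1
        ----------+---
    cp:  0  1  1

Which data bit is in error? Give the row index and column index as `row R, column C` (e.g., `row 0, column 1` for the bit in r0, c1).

Recompute each row's even parity and compare to rp:
  r0: data parity 0, sent rp 0 → ok
  r1: data parity 1, sent rp 0 → mismatch
  r2: data parity 1, sent rp 1 → ok
  r3: data parity 0, sent rp 0 → ok
  r4: data parity 1, sent rp 1 → ok
Recompute each column's even parity and compare to cp:
  c0: data parity 1, sent cp 0 → mismatch
  c1: data parity 1, sent cp 1 → ok
  c2: data parity 1, sent cp 1 → ok
Exactly one row (r1) and one column (c0) fail → the flipped bit is at their intersection.

row 1, column 0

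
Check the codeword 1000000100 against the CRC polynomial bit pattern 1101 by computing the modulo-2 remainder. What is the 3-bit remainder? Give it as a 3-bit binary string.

Modulo-2 division of 1000000100 by 1101:
  pos 0: 1000 XOR 1101 = 0101
  pos 1: 1010 XOR 1101 = 0111
  pos 2: 1110 XOR 1101 = 0011
  pos 4: 1101 XOR 1101 = 0000
Remainder = 000 (zero — the frame passes the CRC check).

000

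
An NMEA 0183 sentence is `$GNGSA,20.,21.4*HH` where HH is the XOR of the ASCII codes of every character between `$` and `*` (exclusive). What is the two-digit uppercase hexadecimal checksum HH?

69

XOR the ASCII codes of the payload characters:
  'G' = 0x47 → acc = 0x47
  'N' = 0x4E → acc = 0x09
  'G' = 0x47 → acc = 0x4E
  'S' = 0x53 → acc = 0x1D
  'A' = 0x41 → acc = 0x5C
  ',' = 0x2C → acc = 0x70
  '2' = 0x32 → acc = 0x42
  '0' = 0x30 → acc = 0x72
  '.' = 0x2E → acc = 0x5C
  ',' = 0x2C → acc = 0x70
  '2' = 0x32 → acc = 0x42
  '1' = 0x31 → acc = 0x73
  '.' = 0x2E → acc = 0x5D
  '4' = 0x34 → acc = 0x69
Checksum = 0x69.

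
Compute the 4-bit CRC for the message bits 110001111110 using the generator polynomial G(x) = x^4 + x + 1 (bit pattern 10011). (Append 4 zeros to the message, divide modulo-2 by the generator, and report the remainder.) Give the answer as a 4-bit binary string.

Append 4 zeros: 1100011111100000. Divide by 10011 (XOR where the leading bit is 1):
  pos 0: 11000 XOR 10011 = 01011
  pos 1: 10111 XOR 10011 = 00100
  pos 3: 10011 XOR 10011 = 00000
  pos 8: 11100 XOR 10011 = 01111
  pos 9: 11110 XOR 10011 = 01101
  pos 10: 11010 XOR 10011 = 01001
  pos 11: 10010 XOR 10011 = 00001
Remainder (last 4 bits) = 0001. This is the CRC / FCS.

0001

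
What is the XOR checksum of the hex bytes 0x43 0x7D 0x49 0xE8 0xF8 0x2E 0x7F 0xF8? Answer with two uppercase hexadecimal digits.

CE

XOR the bytes together:
  start with 0x43
  0x43 ⊕ 0x7D = 0x3E
  0x3E ⊕ 0x49 = 0x77
  0x77 ⊕ 0xE8 = 0x9F
  0x9F ⊕ 0xF8 = 0x67
  0x67 ⊕ 0x2E = 0x49
  0x49 ⊕ 0x7F = 0x36
  0x36 ⊕ 0xF8 = 0xCE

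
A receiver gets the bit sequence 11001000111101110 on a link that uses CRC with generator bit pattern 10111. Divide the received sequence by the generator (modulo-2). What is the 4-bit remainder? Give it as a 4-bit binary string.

Modulo-2 division of 11001000111101110 by 10111:
  pos 0: 11001 XOR 10111 = 01110
  pos 1: 11100 XOR 10111 = 01011
  pos 2: 10110 XOR 10111 = 00001
  pos 6: 10111 XOR 10111 = 00000
  pos 11: 10111 XOR 10111 = 00000
Remainder = 0000 (zero — the frame passes the CRC check).

0000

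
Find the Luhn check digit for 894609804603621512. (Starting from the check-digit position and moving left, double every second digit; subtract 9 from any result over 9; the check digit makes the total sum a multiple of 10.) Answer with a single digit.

9

Partial digits right→left: 2 1 5 1 2 6 3 0 6 4 0 8 9 0 6 4 9 8
Double every second digit counting from the check-digit position (so the 1st, 3rd, 5th, ... of the partial from the right).
  doubled (with −9 where >9): 4 1 4 6 3 0 9 3 9 → sum 39
  kept as-is: 1 1 6 0 4 8 0 4 8 → sum 32
Total = 39 + 32 = 71.
Check digit = (10 − (71 mod 10)) mod 10 = 9.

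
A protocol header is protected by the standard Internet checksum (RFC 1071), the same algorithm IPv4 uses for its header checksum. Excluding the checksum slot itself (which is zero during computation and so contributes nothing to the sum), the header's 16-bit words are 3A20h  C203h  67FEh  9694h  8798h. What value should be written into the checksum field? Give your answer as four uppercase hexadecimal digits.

One's-complement addition (fold any carry out of bit 15 back into bit 0):
  0x3A20 + 0xC203 = 0x0FC23
  0xFC23 + 0x67FE = 0x16421 → wrap carry → 0x6422
  0x6422 + 0x9694 = 0x0FAB6
  0xFAB6 + 0x8798 = 0x1824E → wrap carry → 0x824F
One's-complement sum = 0x824F.
Checksum = ~0x824F & 0xFFFF = 0x7DB0.

7DB0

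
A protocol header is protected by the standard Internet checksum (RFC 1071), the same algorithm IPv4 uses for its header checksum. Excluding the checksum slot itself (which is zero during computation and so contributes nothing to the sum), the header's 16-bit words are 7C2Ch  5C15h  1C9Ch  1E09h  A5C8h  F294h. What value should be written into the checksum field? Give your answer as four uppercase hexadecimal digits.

One's-complement addition (fold any carry out of bit 15 back into bit 0):
  0x7C2C + 0x5C15 = 0x0D841
  0xD841 + 0x1C9C = 0x0F4DD
  0xF4DD + 0x1E09 = 0x112E6 → wrap carry → 0x12E7
  0x12E7 + 0xA5C8 = 0x0B8AF
  0xB8AF + 0xF294 = 0x1AB43 → wrap carry → 0xAB44
One's-complement sum = 0xAB44.
Checksum = ~0xAB44 & 0xFFFF = 0x54BB.

54BB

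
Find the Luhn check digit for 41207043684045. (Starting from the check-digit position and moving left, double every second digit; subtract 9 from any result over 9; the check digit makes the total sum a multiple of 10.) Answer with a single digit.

3

Partial digits right→left: 5 4 0 4 8 6 3 4 0 7 0 2 1 4
Double every second digit counting from the check-digit position (so the 1st, 3rd, 5th, ... of the partial from the right).
  doubled (with −9 where >9): 1 0 7 6 0 0 2 → sum 16
  kept as-is: 4 4 6 4 7 2 4 → sum 31
Total = 16 + 31 = 47.
Check digit = (10 − (47 mod 10)) mod 10 = 3.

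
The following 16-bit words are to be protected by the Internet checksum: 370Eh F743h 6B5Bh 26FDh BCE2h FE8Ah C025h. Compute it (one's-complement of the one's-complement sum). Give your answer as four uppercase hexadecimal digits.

C3C1

One's-complement addition (fold any carry out of bit 15 back into bit 0):
  0x370E + 0xF743 = 0x12E51 → wrap carry → 0x2E52
  0x2E52 + 0x6B5B = 0x099AD
  0x99AD + 0x26FD = 0x0C0AA
  0xC0AA + 0xBCE2 = 0x17D8C → wrap carry → 0x7D8D
  0x7D8D + 0xFE8A = 0x17C17 → wrap carry → 0x7C18
  0x7C18 + 0xC025 = 0x13C3D → wrap carry → 0x3C3E
One's-complement sum = 0x3C3E.
Checksum = ~0x3C3E & 0xFFFF = 0xC3C1.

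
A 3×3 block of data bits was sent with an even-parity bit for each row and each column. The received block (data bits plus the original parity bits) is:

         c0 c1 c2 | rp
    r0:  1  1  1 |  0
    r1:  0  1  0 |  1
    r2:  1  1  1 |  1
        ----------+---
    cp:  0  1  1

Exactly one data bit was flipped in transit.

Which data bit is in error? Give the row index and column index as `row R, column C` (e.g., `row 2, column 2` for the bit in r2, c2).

row 0, column 2

Recompute each row's even parity and compare to rp:
  r0: data parity 1, sent rp 0 → mismatch
  r1: data parity 1, sent rp 1 → ok
  r2: data parity 1, sent rp 1 → ok
Recompute each column's even parity and compare to cp:
  c0: data parity 0, sent cp 0 → ok
  c1: data parity 1, sent cp 1 → ok
  c2: data parity 0, sent cp 1 → mismatch
Exactly one row (r0) and one column (c2) fail → the flipped bit is at their intersection.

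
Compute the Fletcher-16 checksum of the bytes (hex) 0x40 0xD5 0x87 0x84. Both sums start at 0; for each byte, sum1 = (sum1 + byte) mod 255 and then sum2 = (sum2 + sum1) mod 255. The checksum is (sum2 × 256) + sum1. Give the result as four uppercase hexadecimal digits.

1622

Running sums (mod 255):
  after byte 0 (0x40): sum1=64, sum2=64
  after byte 1 (0xD5): sum1=22, sum2=86
  after byte 2 (0x87): sum1=157, sum2=243
  after byte 3 (0x84): sum1=34, sum2=22
Checksum = sum2·256 + sum1 = 22·256 + 34 = 5666 = 0x1622.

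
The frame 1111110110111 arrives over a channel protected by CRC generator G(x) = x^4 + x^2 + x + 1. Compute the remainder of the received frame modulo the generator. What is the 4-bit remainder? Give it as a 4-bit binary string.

1000

Modulo-2 division of 1111110110111 by 10111:
  pos 0: 11111 XOR 10111 = 01000
  pos 1: 10001 XOR 10111 = 00110
  pos 3: 11001 XOR 10111 = 01110
  pos 4: 11101 XOR 10111 = 01010
  pos 5: 10100 XOR 10111 = 00011
  pos 8: 11111 XOR 10111 = 01000
Remainder = 1000 (nonzero — an error is detected).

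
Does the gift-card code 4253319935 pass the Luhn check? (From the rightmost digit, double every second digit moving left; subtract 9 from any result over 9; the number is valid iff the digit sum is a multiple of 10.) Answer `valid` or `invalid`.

From the right, keep odd positions and double even positions (subtract 9 from any doubled value over 9):
  doubled (positions 2,4,...): 6 9 6 1 8 → sum 30
  kept (positions 1,3,...): 5 9 1 3 2 → sum 20
Total = 50.
50 mod 10 = 0, so the number is valid.

valid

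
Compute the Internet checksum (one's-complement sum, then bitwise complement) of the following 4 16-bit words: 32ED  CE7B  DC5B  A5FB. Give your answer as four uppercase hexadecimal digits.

7C3F

One's-complement addition (fold any carry out of bit 15 back into bit 0):
  0x32ED + 0xCE7B = 0x10168 → wrap carry → 0x0169
  0x0169 + 0xDC5B = 0x0DDC4
  0xDDC4 + 0xA5FB = 0x183BF → wrap carry → 0x83C0
One's-complement sum = 0x83C0.
Checksum = ~0x83C0 & 0xFFFF = 0x7C3F.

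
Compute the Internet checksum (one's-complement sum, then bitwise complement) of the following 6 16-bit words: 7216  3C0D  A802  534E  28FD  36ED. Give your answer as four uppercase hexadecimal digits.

F6A0

One's-complement addition (fold any carry out of bit 15 back into bit 0):
  0x7216 + 0x3C0D = 0x0AE23
  0xAE23 + 0xA802 = 0x15625 → wrap carry → 0x5626
  0x5626 + 0x534E = 0x0A974
  0xA974 + 0x28FD = 0x0D271
  0xD271 + 0x36ED = 0x1095E → wrap carry → 0x095F
One's-complement sum = 0x095F.
Checksum = ~0x095F & 0xFFFF = 0xF6A0.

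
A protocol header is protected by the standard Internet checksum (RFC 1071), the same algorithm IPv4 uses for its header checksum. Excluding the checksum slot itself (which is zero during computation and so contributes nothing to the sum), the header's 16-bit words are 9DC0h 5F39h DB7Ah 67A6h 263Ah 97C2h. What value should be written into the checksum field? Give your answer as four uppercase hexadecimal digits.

01E8

One's-complement addition (fold any carry out of bit 15 back into bit 0):
  0x9DC0 + 0x5F39 = 0x0FCF9
  0xFCF9 + 0xDB7A = 0x1D873 → wrap carry → 0xD874
  0xD874 + 0x67A6 = 0x1401A → wrap carry → 0x401B
  0x401B + 0x263A = 0x06655
  0x6655 + 0x97C2 = 0x0FE17
One's-complement sum = 0xFE17.
Checksum = ~0xFE17 & 0xFFFF = 0x01E8.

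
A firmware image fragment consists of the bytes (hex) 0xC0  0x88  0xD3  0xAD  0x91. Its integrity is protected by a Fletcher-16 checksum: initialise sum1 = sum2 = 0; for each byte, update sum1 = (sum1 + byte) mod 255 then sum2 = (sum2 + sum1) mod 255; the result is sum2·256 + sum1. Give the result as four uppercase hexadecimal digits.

Running sums (mod 255):
  after byte 0 (0xC0): sum1=192, sum2=192
  after byte 1 (0x88): sum1=73, sum2=10
  after byte 2 (0xD3): sum1=29, sum2=39
  after byte 3 (0xAD): sum1=202, sum2=241
  after byte 4 (0x91): sum1=92, sum2=78
Checksum = sum2·256 + sum1 = 78·256 + 92 = 20060 = 0x4E5C.

4E5C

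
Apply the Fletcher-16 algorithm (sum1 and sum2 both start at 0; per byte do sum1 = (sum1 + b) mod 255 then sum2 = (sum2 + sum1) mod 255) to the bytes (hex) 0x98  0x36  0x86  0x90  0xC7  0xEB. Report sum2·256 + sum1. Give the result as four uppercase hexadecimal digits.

E999

Running sums (mod 255):
  after byte 0 (0x98): sum1=152, sum2=152
  after byte 1 (0x36): sum1=206, sum2=103
  after byte 2 (0x86): sum1=85, sum2=188
  after byte 3 (0x90): sum1=229, sum2=162
  after byte 4 (0xC7): sum1=173, sum2=80
  after byte 5 (0xEB): sum1=153, sum2=233
Checksum = sum2·256 + sum1 = 233·256 + 153 = 59801 = 0xE999.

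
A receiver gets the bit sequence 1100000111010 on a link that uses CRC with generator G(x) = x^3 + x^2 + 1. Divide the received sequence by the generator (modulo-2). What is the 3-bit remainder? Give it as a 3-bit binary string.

Modulo-2 division of 1100000111010 by 1101:
  pos 0: 1100 XOR 1101 = 0001
  pos 3: 1000 XOR 1101 = 0101
  pos 4: 1011 XOR 1101 = 0110
  pos 5: 1101 XOR 1101 = 0000
  pos 9: 1010 XOR 1101 = 0111
Remainder = 111 (nonzero — an error is detected).

111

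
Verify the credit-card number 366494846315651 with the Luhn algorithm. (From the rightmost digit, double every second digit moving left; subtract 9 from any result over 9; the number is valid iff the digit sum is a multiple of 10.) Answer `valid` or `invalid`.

invalid

From the right, keep odd positions and double even positions (subtract 9 from any doubled value over 9):
  doubled (positions 2,4,...): 1 1 6 8 8 8 3 → sum 35
  kept (positions 1,3,...): 1 6 1 6 8 9 6 3 → sum 40
Total = 75.
75 mod 10 = 5, so the number is invalid.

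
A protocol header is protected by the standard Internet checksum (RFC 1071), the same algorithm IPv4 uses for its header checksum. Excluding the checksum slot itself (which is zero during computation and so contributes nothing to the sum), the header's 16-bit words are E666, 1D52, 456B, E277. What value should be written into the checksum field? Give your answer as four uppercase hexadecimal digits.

One's-complement addition (fold any carry out of bit 15 back into bit 0):
  0xE666 + 0x1D52 = 0x103B8 → wrap carry → 0x03B9
  0x03B9 + 0x456B = 0x04924
  0x4924 + 0xE277 = 0x12B9B → wrap carry → 0x2B9C
One's-complement sum = 0x2B9C.
Checksum = ~0x2B9C & 0xFFFF = 0xD463.

D463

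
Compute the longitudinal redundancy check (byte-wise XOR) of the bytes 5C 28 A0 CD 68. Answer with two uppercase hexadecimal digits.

71

XOR the bytes together:
  start with 0x5C
  0x5C ⊕ 0x28 = 0x74
  0x74 ⊕ 0xA0 = 0xD4
  0xD4 ⊕ 0xCD = 0x19
  0x19 ⊕ 0x68 = 0x71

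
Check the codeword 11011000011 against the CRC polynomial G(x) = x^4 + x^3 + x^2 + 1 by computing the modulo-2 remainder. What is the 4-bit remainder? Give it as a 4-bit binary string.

0000

Modulo-2 division of 11011000011 by 11101:
  pos 0: 11011 XOR 11101 = 00110
  pos 2: 11000 XOR 11101 = 00101
  pos 4: 10100 XOR 11101 = 01001
  pos 5: 10011 XOR 11101 = 01110
  pos 6: 11101 XOR 11101 = 00000
Remainder = 0000 (zero — the frame passes the CRC check).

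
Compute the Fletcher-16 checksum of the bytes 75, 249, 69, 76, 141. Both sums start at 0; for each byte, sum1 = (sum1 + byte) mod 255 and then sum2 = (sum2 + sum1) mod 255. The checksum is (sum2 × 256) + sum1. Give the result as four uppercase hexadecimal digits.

Running sums (mod 255):
  after byte 0 (75): sum1=75, sum2=75
  after byte 1 (249): sum1=69, sum2=144
  after byte 2 (69): sum1=138, sum2=27
  after byte 3 (76): sum1=214, sum2=241
  after byte 4 (141): sum1=100, sum2=86
Checksum = sum2·256 + sum1 = 86·256 + 100 = 22116 = 0x5664.

5664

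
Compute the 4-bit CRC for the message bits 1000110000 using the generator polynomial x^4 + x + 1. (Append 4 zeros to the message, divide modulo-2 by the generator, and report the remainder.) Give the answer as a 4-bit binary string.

Append 4 zeros: 10001100000000. Divide by 10011 (XOR where the leading bit is 1):
  pos 0: 10001 XOR 10011 = 00010
  pos 3: 10100 XOR 10011 = 00111
  pos 5: 11100 XOR 10011 = 01111
  pos 6: 11110 XOR 10011 = 01101
  pos 7: 11010 XOR 10011 = 01001
  pos 8: 10010 XOR 10011 = 00001
Remainder (last 4 bits) = 0010. This is the CRC / FCS.

0010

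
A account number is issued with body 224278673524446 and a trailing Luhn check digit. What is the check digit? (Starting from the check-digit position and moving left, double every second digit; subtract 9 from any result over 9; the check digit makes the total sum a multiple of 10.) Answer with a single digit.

Partial digits right→left: 6 4 4 4 2 5 3 7 6 8 7 2 4 2 2
Double every second digit counting from the check-digit position (so the 1st, 3rd, 5th, ... of the partial from the right).
  doubled (with −9 where >9): 3 8 4 6 3 5 8 4 → sum 41
  kept as-is: 4 4 5 7 8 2 2 → sum 32
Total = 41 + 32 = 73.
Check digit = (10 − (73 mod 10)) mod 10 = 7.

7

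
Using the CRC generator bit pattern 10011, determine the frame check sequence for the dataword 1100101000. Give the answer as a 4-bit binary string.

0011

Append 4 zeros: 11001010000000. Divide by 10011 (XOR where the leading bit is 1):
  pos 0: 11001 XOR 10011 = 01010
  pos 1: 10100 XOR 10011 = 00111
  pos 3: 11110 XOR 10011 = 01101
  pos 4: 11010 XOR 10011 = 01001
  pos 5: 10010 XOR 10011 = 00001
  pos 9: 10000 XOR 10011 = 00011
Remainder (last 4 bits) = 0011. This is the CRC / FCS.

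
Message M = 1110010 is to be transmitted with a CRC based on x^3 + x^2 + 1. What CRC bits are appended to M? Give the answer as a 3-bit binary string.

000

Append 3 zeros: 1110010000. Divide by 1101 (XOR where the leading bit is 1):
  pos 0: 1110 XOR 1101 = 0011
  pos 2: 1101 XOR 1101 = 0000
Remainder (last 3 bits) = 000. This is the CRC / FCS.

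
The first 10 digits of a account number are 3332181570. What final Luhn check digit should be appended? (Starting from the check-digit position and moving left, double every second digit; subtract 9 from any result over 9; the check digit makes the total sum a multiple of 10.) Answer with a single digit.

7

Partial digits right→left: 0 7 5 1 8 1 2 3 3 3
Double every second digit counting from the check-digit position (so the 1st, 3rd, 5th, ... of the partial from the right).
  doubled (with −9 where >9): 0 1 7 4 6 → sum 18
  kept as-is: 7 1 1 3 3 → sum 15
Total = 18 + 15 = 33.
Check digit = (10 − (33 mod 10)) mod 10 = 7.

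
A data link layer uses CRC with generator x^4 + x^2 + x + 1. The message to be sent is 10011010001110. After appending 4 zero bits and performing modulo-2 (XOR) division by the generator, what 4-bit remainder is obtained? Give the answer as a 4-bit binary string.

Append 4 zeros: 100110100011100000. Divide by 10111 (XOR where the leading bit is 1):
  pos 0: 10011 XOR 10111 = 00100
  pos 2: 10001 XOR 10111 = 00110
  pos 4: 11000 XOR 10111 = 01111
  pos 5: 11110 XOR 10111 = 01001
  pos 6: 10011 XOR 10111 = 00100
  pos 8: 10011 XOR 10111 = 00100
  pos 10: 10000 XOR 10111 = 00111
  pos 12: 11100 XOR 10111 = 01011
  pos 13: 10110 XOR 10111 = 00001
Remainder (last 4 bits) = 0001. This is the CRC / FCS.

0001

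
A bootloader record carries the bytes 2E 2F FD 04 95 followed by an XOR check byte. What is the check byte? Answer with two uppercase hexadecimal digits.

6D

XOR the bytes together:
  start with 0x2E
  0x2E ⊕ 0x2F = 0x01
  0x01 ⊕ 0xFD = 0xFC
  0xFC ⊕ 0x04 = 0xF8
  0xF8 ⊕ 0x95 = 0x6D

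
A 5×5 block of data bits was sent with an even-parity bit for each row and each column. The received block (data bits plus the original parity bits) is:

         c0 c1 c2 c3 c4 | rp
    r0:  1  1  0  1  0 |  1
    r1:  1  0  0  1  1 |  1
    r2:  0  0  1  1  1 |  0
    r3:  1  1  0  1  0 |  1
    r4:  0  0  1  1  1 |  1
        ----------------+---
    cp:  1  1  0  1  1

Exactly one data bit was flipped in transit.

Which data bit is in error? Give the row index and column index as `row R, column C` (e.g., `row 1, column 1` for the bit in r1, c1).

Recompute each row's even parity and compare to rp:
  r0: data parity 1, sent rp 1 → ok
  r1: data parity 1, sent rp 1 → ok
  r2: data parity 1, sent rp 0 → mismatch
  r3: data parity 1, sent rp 1 → ok
  r4: data parity 1, sent rp 1 → ok
Recompute each column's even parity and compare to cp:
  c0: data parity 1, sent cp 1 → ok
  c1: data parity 0, sent cp 1 → mismatch
  c2: data parity 0, sent cp 0 → ok
  c3: data parity 1, sent cp 1 → ok
  c4: data parity 1, sent cp 1 → ok
Exactly one row (r2) and one column (c1) fail → the flipped bit is at their intersection.

row 2, column 1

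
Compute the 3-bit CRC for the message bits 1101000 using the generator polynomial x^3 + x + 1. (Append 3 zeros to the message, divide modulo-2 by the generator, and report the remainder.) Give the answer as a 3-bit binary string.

Append 3 zeros: 1101000000. Divide by 1011 (XOR where the leading bit is 1):
  pos 0: 1101 XOR 1011 = 0110
  pos 1: 1100 XOR 1011 = 0111
  pos 2: 1110 XOR 1011 = 0101
  pos 3: 1010 XOR 1011 = 0001
  pos 6: 1000 XOR 1011 = 0011
Remainder (last 3 bits) = 011. This is the CRC / FCS.

011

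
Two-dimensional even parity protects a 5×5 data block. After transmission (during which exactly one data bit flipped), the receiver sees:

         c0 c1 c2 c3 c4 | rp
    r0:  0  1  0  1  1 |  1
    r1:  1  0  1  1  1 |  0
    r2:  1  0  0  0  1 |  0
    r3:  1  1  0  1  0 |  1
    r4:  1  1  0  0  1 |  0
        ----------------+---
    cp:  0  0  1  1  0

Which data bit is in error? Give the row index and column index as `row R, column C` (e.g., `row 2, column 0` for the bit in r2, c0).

Recompute each row's even parity and compare to rp:
  r0: data parity 1, sent rp 1 → ok
  r1: data parity 0, sent rp 0 → ok
  r2: data parity 0, sent rp 0 → ok
  r3: data parity 1, sent rp 1 → ok
  r4: data parity 1, sent rp 0 → mismatch
Recompute each column's even parity and compare to cp:
  c0: data parity 0, sent cp 0 → ok
  c1: data parity 1, sent cp 0 → mismatch
  c2: data parity 1, sent cp 1 → ok
  c3: data parity 1, sent cp 1 → ok
  c4: data parity 0, sent cp 0 → ok
Exactly one row (r4) and one column (c1) fail → the flipped bit is at their intersection.

row 4, column 1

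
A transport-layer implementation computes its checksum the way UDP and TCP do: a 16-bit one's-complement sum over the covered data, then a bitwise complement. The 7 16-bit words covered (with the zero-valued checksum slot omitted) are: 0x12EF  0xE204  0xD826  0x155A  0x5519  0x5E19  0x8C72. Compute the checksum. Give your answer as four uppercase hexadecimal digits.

DDE5

One's-complement addition (fold any carry out of bit 15 back into bit 0):
  0x12EF + 0xE204 = 0x0F4F3
  0xF4F3 + 0xD826 = 0x1CD19 → wrap carry → 0xCD1A
  0xCD1A + 0x155A = 0x0E274
  0xE274 + 0x5519 = 0x1378D → wrap carry → 0x378E
  0x378E + 0x5E19 = 0x095A7
  0x95A7 + 0x8C72 = 0x12219 → wrap carry → 0x221A
One's-complement sum = 0x221A.
Checksum = ~0x221A & 0xFFFF = 0xDDE5.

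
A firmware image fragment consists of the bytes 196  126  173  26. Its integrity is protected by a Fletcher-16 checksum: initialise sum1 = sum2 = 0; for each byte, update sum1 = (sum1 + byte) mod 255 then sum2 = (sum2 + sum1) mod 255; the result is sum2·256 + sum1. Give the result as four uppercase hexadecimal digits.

Running sums (mod 255):
  after byte 0 (196): sum1=196, sum2=196
  after byte 1 (126): sum1=67, sum2=8
  after byte 2 (173): sum1=240, sum2=248
  after byte 3 (26): sum1=11, sum2=4
Checksum = sum2·256 + sum1 = 4·256 + 11 = 1035 = 0x040B.

040B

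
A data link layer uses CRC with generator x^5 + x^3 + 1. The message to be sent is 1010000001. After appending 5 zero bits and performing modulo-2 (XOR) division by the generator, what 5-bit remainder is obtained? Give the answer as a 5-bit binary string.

Append 5 zeros: 101000000100000. Divide by 101001 (XOR where the leading bit is 1):
  pos 0: 101000 XOR 101001 = 000001
  pos 5: 100010 XOR 101001 = 001011
  pos 7: 101100 XOR 101001 = 000101
Remainder (last 5 bits) = 10100. This is the CRC / FCS.

10100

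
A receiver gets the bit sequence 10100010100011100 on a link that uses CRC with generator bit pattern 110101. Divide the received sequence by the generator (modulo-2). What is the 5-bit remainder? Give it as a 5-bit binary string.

Modulo-2 division of 10100010100011100 by 110101:
  pos 0: 101000 XOR 110101 = 011101
  pos 1: 111011 XOR 110101 = 001110
  pos 3: 111001 XOR 110101 = 001100
  pos 5: 110000 XOR 110101 = 000101
  pos 8: 101011 XOR 110101 = 011110
  pos 9: 111101 XOR 110101 = 001000
  pos 11: 100000 XOR 110101 = 010101
Remainder = 10101 (nonzero — an error is detected).

10101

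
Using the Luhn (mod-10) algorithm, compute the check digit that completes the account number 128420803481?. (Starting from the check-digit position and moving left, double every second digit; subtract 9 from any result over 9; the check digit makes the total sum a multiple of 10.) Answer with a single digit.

Partial digits right→left: 1 8 4 3 0 8 0 2 4 8 2 1
Double every second digit counting from the check-digit position (so the 1st, 3rd, 5th, ... of the partial from the right).
  doubled (with −9 where >9): 2 8 0 0 8 4 → sum 22
  kept as-is: 8 3 8 2 8 1 → sum 30
Total = 22 + 30 = 52.
Check digit = (10 − (52 mod 10)) mod 10 = 8.

8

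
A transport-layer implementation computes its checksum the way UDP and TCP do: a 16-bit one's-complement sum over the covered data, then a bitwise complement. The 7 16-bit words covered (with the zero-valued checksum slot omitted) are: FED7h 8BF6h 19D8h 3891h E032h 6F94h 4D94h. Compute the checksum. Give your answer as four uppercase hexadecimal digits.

856C

One's-complement addition (fold any carry out of bit 15 back into bit 0):
  0xFED7 + 0x8BF6 = 0x18ACD → wrap carry → 0x8ACE
  0x8ACE + 0x19D8 = 0x0A4A6
  0xA4A6 + 0x3891 = 0x0DD37
  0xDD37 + 0xE032 = 0x1BD69 → wrap carry → 0xBD6A
  0xBD6A + 0x6F94 = 0x12CFE → wrap carry → 0x2CFF
  0x2CFF + 0x4D94 = 0x07A93
One's-complement sum = 0x7A93.
Checksum = ~0x7A93 & 0xFFFF = 0x856C.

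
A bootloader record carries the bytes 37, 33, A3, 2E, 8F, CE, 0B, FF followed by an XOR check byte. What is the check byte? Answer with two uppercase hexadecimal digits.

XOR the bytes together:
  start with 0x37
  0x37 ⊕ 0x33 = 0x04
  0x04 ⊕ 0xA3 = 0xA7
  0xA7 ⊕ 0x2E = 0x89
  0x89 ⊕ 0x8F = 0x06
  0x06 ⊕ 0xCE = 0xC8
  0xC8 ⊕ 0x0B = 0xC3
  0xC3 ⊕ 0xFF = 0x3C

3C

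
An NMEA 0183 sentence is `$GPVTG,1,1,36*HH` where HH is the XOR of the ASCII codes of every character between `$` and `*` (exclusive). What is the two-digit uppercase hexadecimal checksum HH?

XOR the ASCII codes of the payload characters:
  'G' = 0x47 → acc = 0x47
  'P' = 0x50 → acc = 0x17
  'V' = 0x56 → acc = 0x41
  'T' = 0x54 → acc = 0x15
  'G' = 0x47 → acc = 0x52
  ',' = 0x2C → acc = 0x7E
  '1' = 0x31 → acc = 0x4F
  ',' = 0x2C → acc = 0x63
  '1' = 0x31 → acc = 0x52
  ',' = 0x2C → acc = 0x7E
  '3' = 0x33 → acc = 0x4D
  '6' = 0x36 → acc = 0x7B
Checksum = 0x7B.

7B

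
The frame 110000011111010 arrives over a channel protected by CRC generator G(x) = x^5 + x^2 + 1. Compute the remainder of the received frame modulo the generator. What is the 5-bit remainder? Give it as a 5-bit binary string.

Modulo-2 division of 110000011111010 by 100101:
  pos 0: 110000 XOR 100101 = 010101
  pos 1: 101010 XOR 100101 = 001111
  pos 3: 111111 XOR 100101 = 011010
  pos 4: 110101 XOR 100101 = 010000
  pos 5: 100001 XOR 100101 = 000100
  pos 8: 100101 XOR 100101 = 000000
Remainder = 00000 (zero — the frame passes the CRC check).

00000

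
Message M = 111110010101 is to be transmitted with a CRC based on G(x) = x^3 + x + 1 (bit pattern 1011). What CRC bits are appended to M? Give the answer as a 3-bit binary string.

011

Append 3 zeros: 111110010101000. Divide by 1011 (XOR where the leading bit is 1):
  pos 0: 1111 XOR 1011 = 0100
  pos 1: 1001 XOR 1011 = 0010
  pos 3: 1000 XOR 1011 = 0011
  pos 5: 1110 XOR 1011 = 0101
  pos 6: 1011 XOR 1011 = 0000
  pos 11: 1000 XOR 1011 = 0011
Remainder (last 3 bits) = 011. This is the CRC / FCS.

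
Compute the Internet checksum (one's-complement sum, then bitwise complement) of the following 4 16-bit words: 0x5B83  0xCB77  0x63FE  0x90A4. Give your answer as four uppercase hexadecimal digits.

E461

One's-complement addition (fold any carry out of bit 15 back into bit 0):
  0x5B83 + 0xCB77 = 0x126FA → wrap carry → 0x26FB
  0x26FB + 0x63FE = 0x08AF9
  0x8AF9 + 0x90A4 = 0x11B9D → wrap carry → 0x1B9E
One's-complement sum = 0x1B9E.
Checksum = ~0x1B9E & 0xFFFF = 0xE461.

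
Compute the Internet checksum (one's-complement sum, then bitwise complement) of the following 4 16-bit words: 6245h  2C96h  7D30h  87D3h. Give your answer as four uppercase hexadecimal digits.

6C20

One's-complement addition (fold any carry out of bit 15 back into bit 0):
  0x6245 + 0x2C96 = 0x08EDB
  0x8EDB + 0x7D30 = 0x10C0B → wrap carry → 0x0C0C
  0x0C0C + 0x87D3 = 0x093DF
One's-complement sum = 0x93DF.
Checksum = ~0x93DF & 0xFFFF = 0x6C20.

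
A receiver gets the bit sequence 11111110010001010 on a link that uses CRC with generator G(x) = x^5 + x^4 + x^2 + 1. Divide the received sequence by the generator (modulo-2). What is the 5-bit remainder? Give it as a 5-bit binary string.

Modulo-2 division of 11111110010001010 by 110101:
  pos 0: 111111 XOR 110101 = 001010
  pos 2: 101010 XOR 110101 = 011111
  pos 3: 111110 XOR 110101 = 001011
  pos 5: 101110 XOR 110101 = 011011
  pos 6: 110110 XOR 110101 = 000011
  pos 10: 110101 XOR 110101 = 000000
Remainder = 00000 (zero — the frame passes the CRC check).

00000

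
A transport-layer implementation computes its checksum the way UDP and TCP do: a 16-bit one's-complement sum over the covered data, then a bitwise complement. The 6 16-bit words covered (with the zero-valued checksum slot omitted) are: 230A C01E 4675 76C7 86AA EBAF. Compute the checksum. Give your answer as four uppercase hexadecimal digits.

ED3F

One's-complement addition (fold any carry out of bit 15 back into bit 0):
  0x230A + 0xC01E = 0x0E328
  0xE328 + 0x4675 = 0x1299D → wrap carry → 0x299E
  0x299E + 0x76C7 = 0x0A065
  0xA065 + 0x86AA = 0x1270F → wrap carry → 0x2710
  0x2710 + 0xEBAF = 0x112BF → wrap carry → 0x12C0
One's-complement sum = 0x12C0.
Checksum = ~0x12C0 & 0xFFFF = 0xED3F.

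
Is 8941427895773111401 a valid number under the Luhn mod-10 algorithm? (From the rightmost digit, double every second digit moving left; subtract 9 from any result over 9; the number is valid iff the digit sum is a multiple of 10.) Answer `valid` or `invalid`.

From the right, keep odd positions and double even positions (subtract 9 from any doubled value over 9):
  doubled (positions 2,4,...): 0 2 2 5 1 7 4 2 9 → sum 32
  kept (positions 1,3,...): 1 4 1 3 7 9 7 4 4 8 → sum 48
Total = 80.
80 mod 10 = 0, so the number is valid.

valid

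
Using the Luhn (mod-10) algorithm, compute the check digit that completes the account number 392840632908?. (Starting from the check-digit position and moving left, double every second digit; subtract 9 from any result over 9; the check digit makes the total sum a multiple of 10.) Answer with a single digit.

5

Partial digits right→left: 8 0 9 2 3 6 0 4 8 2 9 3
Double every second digit counting from the check-digit position (so the 1st, 3rd, 5th, ... of the partial from the right).
  doubled (with −9 where >9): 7 9 6 0 7 9 → sum 38
  kept as-is: 0 2 6 4 2 3 → sum 17
Total = 38 + 17 = 55.
Check digit = (10 − (55 mod 10)) mod 10 = 5.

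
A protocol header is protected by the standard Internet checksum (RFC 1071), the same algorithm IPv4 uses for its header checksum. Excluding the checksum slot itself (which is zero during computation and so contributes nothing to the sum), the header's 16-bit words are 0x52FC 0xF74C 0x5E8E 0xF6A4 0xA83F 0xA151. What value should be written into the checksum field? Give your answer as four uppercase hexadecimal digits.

16F2

One's-complement addition (fold any carry out of bit 15 back into bit 0):
  0x52FC + 0xF74C = 0x14A48 → wrap carry → 0x4A49
  0x4A49 + 0x5E8E = 0x0A8D7
  0xA8D7 + 0xF6A4 = 0x19F7B → wrap carry → 0x9F7C
  0x9F7C + 0xA83F = 0x147BB → wrap carry → 0x47BC
  0x47BC + 0xA151 = 0x0E90D
One's-complement sum = 0xE90D.
Checksum = ~0xE90D & 0xFFFF = 0x16F2.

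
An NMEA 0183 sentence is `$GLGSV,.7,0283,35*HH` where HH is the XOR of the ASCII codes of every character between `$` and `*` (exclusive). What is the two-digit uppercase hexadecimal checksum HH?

73

XOR the ASCII codes of the payload characters:
  'G' = 0x47 → acc = 0x47
  'L' = 0x4C → acc = 0x0B
  'G' = 0x47 → acc = 0x4C
  'S' = 0x53 → acc = 0x1F
  'V' = 0x56 → acc = 0x49
  ',' = 0x2C → acc = 0x65
  '.' = 0x2E → acc = 0x4B
  '7' = 0x37 → acc = 0x7C
  ',' = 0x2C → acc = 0x50
  '0' = 0x30 → acc = 0x60
  '2' = 0x32 → acc = 0x52
  '8' = 0x38 → acc = 0x6A
  '3' = 0x33 → acc = 0x59
  ',' = 0x2C → acc = 0x75
  '3' = 0x33 → acc = 0x46
  '5' = 0x35 → acc = 0x73
Checksum = 0x73.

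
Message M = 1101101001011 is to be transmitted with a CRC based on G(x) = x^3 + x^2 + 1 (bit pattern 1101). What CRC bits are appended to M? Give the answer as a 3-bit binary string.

Append 3 zeros: 1101101001011000. Divide by 1101 (XOR where the leading bit is 1):
  pos 0: 1101 XOR 1101 = 0000
  pos 4: 1010 XOR 1101 = 0111
  pos 5: 1110 XOR 1101 = 0011
  pos 7: 1110 XOR 1101 = 0011
  pos 9: 1111 XOR 1101 = 0010
  pos 11: 1000 XOR 1101 = 0101
  pos 12: 1010 XOR 1101 = 0111
Remainder (last 3 bits) = 111. This is the CRC / FCS.

111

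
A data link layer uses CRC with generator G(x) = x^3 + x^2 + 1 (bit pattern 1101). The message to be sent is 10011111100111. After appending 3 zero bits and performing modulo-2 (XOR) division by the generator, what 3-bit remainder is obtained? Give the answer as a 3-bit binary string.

Append 3 zeros: 10011111100111000. Divide by 1101 (XOR where the leading bit is 1):
  pos 0: 1001 XOR 1101 = 0100
  pos 1: 1001 XOR 1101 = 0100
  pos 2: 1001 XOR 1101 = 0100
  pos 3: 1001 XOR 1101 = 0100
  pos 4: 1001 XOR 1101 = 0100
  pos 5: 1001 XOR 1101 = 0100
  pos 6: 1000 XOR 1101 = 0101
  pos 7: 1010 XOR 1101 = 0111
  pos 8: 1111 XOR 1101 = 0010
  pos 10: 1011 XOR 1101 = 0110
  pos 11: 1100 XOR 1101 = 0001
Remainder (last 3 bits) = 100. This is the CRC / FCS.

100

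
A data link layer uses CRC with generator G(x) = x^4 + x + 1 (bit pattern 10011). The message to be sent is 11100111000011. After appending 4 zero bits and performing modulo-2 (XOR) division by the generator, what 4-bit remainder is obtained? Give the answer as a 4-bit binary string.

Append 4 zeros: 111001110000110000. Divide by 10011 (XOR where the leading bit is 1):
  pos 0: 11100 XOR 10011 = 01111
  pos 1: 11111 XOR 10011 = 01100
  pos 2: 11001 XOR 10011 = 01010
  pos 3: 10101 XOR 10011 = 00110
  pos 5: 11000 XOR 10011 = 01011
  pos 6: 10110 XOR 10011 = 00101
  pos 8: 10101 XOR 10011 = 00110
  pos 10: 11010 XOR 10011 = 01001
  pos 11: 10010 XOR 10011 = 00001
Remainder (last 4 bits) = 0100. This is the CRC / FCS.

0100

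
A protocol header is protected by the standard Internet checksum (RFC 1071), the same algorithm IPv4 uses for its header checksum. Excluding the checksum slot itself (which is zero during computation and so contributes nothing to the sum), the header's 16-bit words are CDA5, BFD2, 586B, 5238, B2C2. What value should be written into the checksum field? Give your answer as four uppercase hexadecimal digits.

One's-complement addition (fold any carry out of bit 15 back into bit 0):
  0xCDA5 + 0xBFD2 = 0x18D77 → wrap carry → 0x8D78
  0x8D78 + 0x586B = 0x0E5E3
  0xE5E3 + 0x5238 = 0x1381B → wrap carry → 0x381C
  0x381C + 0xB2C2 = 0x0EADE
One's-complement sum = 0xEADE.
Checksum = ~0xEADE & 0xFFFF = 0x1521.

1521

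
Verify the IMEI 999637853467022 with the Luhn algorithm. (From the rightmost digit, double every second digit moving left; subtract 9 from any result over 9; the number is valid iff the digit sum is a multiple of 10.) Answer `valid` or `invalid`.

From the right, keep odd positions and double even positions (subtract 9 from any doubled value over 9):
  doubled (positions 2,4,...): 4 5 8 1 5 3 9 → sum 35
  kept (positions 1,3,...): 2 0 6 3 8 3 9 9 → sum 40
Total = 75.
75 mod 10 = 5, so the number is invalid.

invalid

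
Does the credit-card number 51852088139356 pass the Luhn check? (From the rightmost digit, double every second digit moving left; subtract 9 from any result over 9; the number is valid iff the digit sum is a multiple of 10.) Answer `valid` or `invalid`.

From the right, keep odd positions and double even positions (subtract 9 from any doubled value over 9):
  doubled (positions 2,4,...): 1 9 2 7 4 7 1 → sum 31
  kept (positions 1,3,...): 6 3 3 8 0 5 1 → sum 26
Total = 57.
57 mod 10 = 7, so the number is invalid.

invalid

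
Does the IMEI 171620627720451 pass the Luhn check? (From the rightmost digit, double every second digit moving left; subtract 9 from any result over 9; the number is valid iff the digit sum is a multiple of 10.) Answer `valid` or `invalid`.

From the right, keep odd positions and double even positions (subtract 9 from any doubled value over 9):
  doubled (positions 2,4,...): 1 0 5 4 0 3 5 → sum 18
  kept (positions 1,3,...): 1 4 2 7 6 2 1 1 → sum 24
Total = 42.
42 mod 10 = 2, so the number is invalid.

invalid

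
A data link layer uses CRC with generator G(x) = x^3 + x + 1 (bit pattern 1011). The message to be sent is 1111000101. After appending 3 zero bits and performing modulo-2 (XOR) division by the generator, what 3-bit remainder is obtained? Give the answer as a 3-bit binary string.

Append 3 zeros: 1111000101000. Divide by 1011 (XOR where the leading bit is 1):
  pos 0: 1111 XOR 1011 = 0100
  pos 1: 1000 XOR 1011 = 0011
  pos 3: 1100 XOR 1011 = 0111
  pos 4: 1111 XOR 1011 = 0100
  pos 5: 1000 XOR 1011 = 0011
  pos 7: 1110 XOR 1011 = 0101
  pos 8: 1010 XOR 1011 = 0001
Remainder (last 3 bits) = 010. This is the CRC / FCS.

010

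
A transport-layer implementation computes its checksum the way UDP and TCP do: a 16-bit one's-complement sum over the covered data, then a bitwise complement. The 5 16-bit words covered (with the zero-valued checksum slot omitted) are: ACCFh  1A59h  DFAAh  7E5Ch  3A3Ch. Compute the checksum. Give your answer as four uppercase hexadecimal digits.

A093

One's-complement addition (fold any carry out of bit 15 back into bit 0):
  0xACCF + 0x1A59 = 0x0C728
  0xC728 + 0xDFAA = 0x1A6D2 → wrap carry → 0xA6D3
  0xA6D3 + 0x7E5C = 0x1252F → wrap carry → 0x2530
  0x2530 + 0x3A3C = 0x05F6C
One's-complement sum = 0x5F6C.
Checksum = ~0x5F6C & 0xFFFF = 0xA093.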